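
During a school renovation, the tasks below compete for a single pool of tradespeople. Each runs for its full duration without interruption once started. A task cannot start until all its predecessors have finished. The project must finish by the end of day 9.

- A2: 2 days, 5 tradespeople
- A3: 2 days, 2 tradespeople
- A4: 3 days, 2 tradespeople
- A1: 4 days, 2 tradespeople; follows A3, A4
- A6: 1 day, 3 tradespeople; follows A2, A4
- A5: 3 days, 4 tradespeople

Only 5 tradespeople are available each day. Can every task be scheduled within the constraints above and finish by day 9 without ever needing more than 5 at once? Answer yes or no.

no

The minimum achievable peak is 6; 5 < 6, so no feasible schedule stays within the cap.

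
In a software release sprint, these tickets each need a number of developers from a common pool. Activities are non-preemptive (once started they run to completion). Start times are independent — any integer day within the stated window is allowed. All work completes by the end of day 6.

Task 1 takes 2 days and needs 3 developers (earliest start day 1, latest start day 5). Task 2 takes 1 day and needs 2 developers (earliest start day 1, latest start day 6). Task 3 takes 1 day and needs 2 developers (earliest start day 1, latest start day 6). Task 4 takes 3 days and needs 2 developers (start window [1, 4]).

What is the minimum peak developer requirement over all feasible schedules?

4

Early-start (Task 1@1, Task 2@1, Task 3@1, Task 4@1) gives peak 9: d1:9  d2:5  d3:2  d4:0  d5:0  d6:0.
Shift Task 2→3, Task 3→3, Task 4→4.
Schedule Task 1@1, Task 2@3, Task 3@3, Task 4@4: d1:3  d2:3  d3:4  d4:2  d5:2  d6:2 — peak 4.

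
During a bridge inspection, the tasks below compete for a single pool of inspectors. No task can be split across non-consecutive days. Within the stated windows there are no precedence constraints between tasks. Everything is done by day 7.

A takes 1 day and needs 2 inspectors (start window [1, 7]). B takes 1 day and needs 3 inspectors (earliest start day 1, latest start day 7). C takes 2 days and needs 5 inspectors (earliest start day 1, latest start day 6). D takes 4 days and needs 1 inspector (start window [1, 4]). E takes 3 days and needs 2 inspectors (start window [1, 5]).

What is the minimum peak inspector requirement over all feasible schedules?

5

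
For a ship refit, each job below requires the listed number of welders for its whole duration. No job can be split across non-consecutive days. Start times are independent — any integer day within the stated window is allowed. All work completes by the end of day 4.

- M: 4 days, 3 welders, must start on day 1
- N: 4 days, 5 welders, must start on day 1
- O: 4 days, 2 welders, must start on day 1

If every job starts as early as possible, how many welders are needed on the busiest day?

10

Early-start schedule: M@1, N@1, O@1.
Load per day: day 1: 10, day 2: 10, day 3: 10, day 4: 10.
Peak is 10.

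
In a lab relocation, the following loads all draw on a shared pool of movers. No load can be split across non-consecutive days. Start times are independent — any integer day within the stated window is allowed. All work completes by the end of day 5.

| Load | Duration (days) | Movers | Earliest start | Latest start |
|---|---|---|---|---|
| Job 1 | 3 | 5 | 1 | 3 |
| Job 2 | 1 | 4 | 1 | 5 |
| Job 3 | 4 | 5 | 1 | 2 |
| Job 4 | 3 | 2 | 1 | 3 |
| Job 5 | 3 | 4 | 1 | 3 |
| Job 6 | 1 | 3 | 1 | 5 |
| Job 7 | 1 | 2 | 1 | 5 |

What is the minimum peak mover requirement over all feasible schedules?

16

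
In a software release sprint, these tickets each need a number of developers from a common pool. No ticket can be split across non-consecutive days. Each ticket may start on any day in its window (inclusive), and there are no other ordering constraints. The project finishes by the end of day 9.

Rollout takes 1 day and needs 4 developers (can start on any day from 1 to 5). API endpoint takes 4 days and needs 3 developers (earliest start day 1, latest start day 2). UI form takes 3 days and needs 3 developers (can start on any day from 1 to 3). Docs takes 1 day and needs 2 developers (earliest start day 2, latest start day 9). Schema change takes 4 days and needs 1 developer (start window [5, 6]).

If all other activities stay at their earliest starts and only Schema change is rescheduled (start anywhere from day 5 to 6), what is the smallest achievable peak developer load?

10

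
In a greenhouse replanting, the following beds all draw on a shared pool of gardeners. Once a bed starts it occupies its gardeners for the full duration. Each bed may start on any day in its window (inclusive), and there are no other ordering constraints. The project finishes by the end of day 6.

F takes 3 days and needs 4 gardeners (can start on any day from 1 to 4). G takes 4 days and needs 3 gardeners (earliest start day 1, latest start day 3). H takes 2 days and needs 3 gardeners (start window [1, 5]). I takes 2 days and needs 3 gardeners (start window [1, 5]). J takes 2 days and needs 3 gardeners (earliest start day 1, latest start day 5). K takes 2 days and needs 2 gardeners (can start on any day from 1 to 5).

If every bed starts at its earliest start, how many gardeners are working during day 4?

3

At early start, day 4 has: G.
Demand: 3 = 3.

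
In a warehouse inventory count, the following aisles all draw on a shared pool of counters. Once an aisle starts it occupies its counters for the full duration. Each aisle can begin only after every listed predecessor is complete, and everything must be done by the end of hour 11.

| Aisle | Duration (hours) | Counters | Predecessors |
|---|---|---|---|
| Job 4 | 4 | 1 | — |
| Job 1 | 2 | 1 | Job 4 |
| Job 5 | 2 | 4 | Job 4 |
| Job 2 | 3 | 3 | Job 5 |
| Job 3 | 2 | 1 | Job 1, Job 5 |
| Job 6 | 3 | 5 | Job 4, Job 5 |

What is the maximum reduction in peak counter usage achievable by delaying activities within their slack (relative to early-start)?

Early-start peak: h1:1  h2:1  h3:1  h4:1  h5:5  h6:5  h7:9  h8:9  h9:8  h10:0  h11:0 ⇒ 9.
Leveled (Job 4@1, Job 1@5, Job 5@5, Job 2@7, Job 3@7, Job 6@9): h1:1  h2:1  h3:1  h4:1  h5:5  h6:5  h7:4  h8:4  h9:8  h10:5  h11:5 ⇒ 8.
Reduction 9 − 8 = 1.

1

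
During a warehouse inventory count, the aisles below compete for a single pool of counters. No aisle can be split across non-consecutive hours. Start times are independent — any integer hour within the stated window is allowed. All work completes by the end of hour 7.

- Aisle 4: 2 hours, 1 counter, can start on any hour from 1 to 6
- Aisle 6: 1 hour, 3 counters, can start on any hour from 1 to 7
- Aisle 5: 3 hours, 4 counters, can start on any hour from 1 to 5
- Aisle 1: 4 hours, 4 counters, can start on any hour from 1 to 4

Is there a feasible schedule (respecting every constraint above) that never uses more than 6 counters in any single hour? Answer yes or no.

no

The minimum achievable peak is 7; 6 < 7, so no feasible schedule stays within the cap.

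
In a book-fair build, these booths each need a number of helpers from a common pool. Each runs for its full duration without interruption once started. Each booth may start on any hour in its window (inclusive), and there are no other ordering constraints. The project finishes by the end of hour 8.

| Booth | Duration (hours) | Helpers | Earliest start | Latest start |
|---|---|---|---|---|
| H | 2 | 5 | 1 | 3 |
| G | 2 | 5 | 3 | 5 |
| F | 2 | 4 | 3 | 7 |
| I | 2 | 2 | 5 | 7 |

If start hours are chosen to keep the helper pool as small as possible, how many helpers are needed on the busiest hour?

Early-start (H@1, G@3, F@3, I@5) gives peak 9: h1:5  h2:5  h3:9  h4:9  h5:2  h6:2  h7:0  h8:0.
Shift F→5, I→7.
Schedule H@1, G@3, F@5, I@7: h1:5  h2:5  h3:5  h4:5  h5:4  h6:4  h7:2  h8:2 — peak 5.

5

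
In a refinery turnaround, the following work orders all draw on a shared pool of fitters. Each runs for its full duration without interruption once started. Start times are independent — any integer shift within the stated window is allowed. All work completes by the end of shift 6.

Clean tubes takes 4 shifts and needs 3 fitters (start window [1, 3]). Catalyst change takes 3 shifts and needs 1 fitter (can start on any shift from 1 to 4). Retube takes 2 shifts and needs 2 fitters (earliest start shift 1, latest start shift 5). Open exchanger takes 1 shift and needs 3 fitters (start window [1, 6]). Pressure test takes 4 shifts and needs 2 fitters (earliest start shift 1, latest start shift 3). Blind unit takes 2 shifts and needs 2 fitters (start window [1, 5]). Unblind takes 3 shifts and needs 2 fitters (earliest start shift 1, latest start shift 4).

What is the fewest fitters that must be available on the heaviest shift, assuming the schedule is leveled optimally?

Early-start (Clean tubes@1, Catalyst change@1, Retube@1, Open exchanger@1, Pressure test@1, Blind unit@1, Unblind@1) gives peak 15: s1:15  s2:12  s3:8  s4:5  s5:0  s6:0.
Shift Open exchanger→4, Pressure test→3, Blind unit→5.
Schedule Clean tubes@1, Catalyst change@1, Retube@1, Open exchanger@4, Pressure test@3, Blind unit@5, Unblind@1: s1:8  s2:8  s3:8  s4:8  s5:4  s6:4 — peak 8.

8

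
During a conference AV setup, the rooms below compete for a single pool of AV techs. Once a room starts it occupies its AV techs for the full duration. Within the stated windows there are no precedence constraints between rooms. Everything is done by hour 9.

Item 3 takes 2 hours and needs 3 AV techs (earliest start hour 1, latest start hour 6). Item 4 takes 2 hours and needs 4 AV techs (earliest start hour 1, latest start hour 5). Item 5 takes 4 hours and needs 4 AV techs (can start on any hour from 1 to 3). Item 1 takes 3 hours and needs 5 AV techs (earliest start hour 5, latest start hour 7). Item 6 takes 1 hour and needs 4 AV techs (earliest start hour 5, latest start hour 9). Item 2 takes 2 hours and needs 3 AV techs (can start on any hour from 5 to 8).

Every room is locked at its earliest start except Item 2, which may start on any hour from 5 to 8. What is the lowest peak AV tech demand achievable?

11

Item 2@5: h1:11  h2:11  h3:4  h4:4  h5:12  h6:8  h7:5  h8:0  h9:0 → peak 12
Item 2@6: h1:11  h2:11  h3:4  h4:4  h5:9  h6:8  h7:8  h8:0  h9:0 → peak 11
Item 2@7: h1:11  h2:11  h3:4  h4:4  h5:9  h6:5  h7:8  h8:3  h9:0 → peak 11
Item 2@8: h1:11  h2:11  h3:4  h4:4  h5:9  h6:5  h7:5  h8:3  h9:3 → peak 11
Best is Item 2@6, peak 11.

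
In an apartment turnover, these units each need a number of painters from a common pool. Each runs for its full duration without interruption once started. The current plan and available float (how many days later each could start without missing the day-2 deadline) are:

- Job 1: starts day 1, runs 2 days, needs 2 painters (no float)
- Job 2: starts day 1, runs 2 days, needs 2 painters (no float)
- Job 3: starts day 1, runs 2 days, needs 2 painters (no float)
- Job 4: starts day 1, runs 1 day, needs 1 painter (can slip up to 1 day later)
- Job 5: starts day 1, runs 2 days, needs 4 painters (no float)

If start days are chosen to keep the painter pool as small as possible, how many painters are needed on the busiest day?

11

Schedule Job 1@1, Job 2@1, Job 3@1, Job 4@1, Job 5@1: d1:11  d2:10 — peak 11.
Total painter-days = 21 over 2 days ⇒ peak ≥ ⌈21/2⌉ = 11, so 11 is optimal.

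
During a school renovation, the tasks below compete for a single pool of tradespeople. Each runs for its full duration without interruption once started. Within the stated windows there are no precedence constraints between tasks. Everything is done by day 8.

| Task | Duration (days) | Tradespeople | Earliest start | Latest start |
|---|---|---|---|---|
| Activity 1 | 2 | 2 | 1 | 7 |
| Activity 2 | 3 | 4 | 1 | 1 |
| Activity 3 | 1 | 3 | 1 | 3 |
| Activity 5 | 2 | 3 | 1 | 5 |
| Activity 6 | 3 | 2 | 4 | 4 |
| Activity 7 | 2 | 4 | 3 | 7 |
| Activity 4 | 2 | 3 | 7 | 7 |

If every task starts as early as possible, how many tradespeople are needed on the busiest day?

Early-start schedule: Activity 1@1, Activity 2@1, Activity 3@1, Activity 5@1, Activity 6@4, Activity 7@3, Activity 4@7.
Load per day: day 1: 12, day 2: 9, day 3: 8, day 4: 6, day 5: 2, day 6: 2, day 7: 3, day 8: 3.
Peak is 12.

12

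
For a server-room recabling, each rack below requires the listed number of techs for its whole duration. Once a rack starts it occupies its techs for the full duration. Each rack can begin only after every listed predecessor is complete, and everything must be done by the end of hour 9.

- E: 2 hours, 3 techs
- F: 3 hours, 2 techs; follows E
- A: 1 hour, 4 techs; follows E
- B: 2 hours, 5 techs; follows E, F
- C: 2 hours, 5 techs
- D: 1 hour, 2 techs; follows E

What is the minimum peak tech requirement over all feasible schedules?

6

Early-start (E@1, F@3, A@3, B@6, C@1, D@3) gives peak 8: h1:8  h2:8  h3:8  h4:2  h5:2  h6:5  h7:5  h8:0  h9:0.
Shift C→8, D→4.
Schedule E@1, F@3, A@3, B@6, C@8, D@4: h1:3  h2:3  h3:6  h4:4  h5:2  h6:5  h7:5  h8:5  h9:5 — peak 6.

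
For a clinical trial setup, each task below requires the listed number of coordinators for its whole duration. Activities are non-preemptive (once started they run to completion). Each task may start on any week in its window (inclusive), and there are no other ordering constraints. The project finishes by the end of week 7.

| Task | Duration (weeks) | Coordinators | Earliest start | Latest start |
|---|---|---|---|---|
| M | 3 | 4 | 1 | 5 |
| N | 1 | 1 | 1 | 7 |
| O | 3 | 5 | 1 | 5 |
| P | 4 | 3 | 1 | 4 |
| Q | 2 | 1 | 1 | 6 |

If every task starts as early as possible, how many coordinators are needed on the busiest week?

14

Early-start schedule: M@1, N@1, O@1, P@1, Q@1.
Load per week: week 1: 14, week 2: 13, week 3: 12, week 4: 3, week 5: 0, week 6: 0, week 7: 0.
Peak is 14.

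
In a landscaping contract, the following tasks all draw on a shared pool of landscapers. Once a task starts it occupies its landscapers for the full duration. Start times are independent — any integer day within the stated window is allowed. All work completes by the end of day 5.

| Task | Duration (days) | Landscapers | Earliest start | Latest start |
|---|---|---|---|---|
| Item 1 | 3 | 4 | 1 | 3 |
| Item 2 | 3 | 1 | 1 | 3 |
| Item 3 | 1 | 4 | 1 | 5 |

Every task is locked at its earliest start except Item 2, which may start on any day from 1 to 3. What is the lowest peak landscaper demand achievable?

Item 2@1: d1:9  d2:5  d3:5  d4:0  d5:0 → peak 9
Item 2@2: d1:8  d2:5  d3:5  d4:1  d5:0 → peak 8
Item 2@3: d1:8  d2:4  d3:5  d4:1  d5:1 → peak 8
Best is Item 2@2, peak 8.

8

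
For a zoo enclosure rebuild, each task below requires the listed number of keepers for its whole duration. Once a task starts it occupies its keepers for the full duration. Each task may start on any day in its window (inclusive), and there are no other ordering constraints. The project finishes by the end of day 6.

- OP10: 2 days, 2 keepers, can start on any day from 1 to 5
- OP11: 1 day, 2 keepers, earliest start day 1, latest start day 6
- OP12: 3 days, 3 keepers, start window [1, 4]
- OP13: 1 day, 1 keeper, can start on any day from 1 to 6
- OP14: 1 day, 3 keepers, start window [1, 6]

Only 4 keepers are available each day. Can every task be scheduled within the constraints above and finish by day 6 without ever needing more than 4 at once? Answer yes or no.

yes

Schedule OP10@1, OP11@1, OP12@3, OP13@2, OP14@6: d1:4  d2:3  d3:3  d4:3  d5:3  d6:3 — peak 4 ≤ 4.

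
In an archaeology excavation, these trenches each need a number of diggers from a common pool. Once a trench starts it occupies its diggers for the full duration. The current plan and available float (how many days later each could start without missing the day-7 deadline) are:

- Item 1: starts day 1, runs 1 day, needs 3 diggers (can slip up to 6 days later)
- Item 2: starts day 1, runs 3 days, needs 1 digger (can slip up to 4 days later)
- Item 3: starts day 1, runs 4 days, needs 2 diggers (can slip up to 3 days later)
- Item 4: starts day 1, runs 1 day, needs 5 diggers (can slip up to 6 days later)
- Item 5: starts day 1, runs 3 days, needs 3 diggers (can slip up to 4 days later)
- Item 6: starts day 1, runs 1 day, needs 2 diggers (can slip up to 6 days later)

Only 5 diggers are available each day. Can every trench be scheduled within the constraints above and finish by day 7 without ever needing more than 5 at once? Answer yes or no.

yes

Schedule Item 1@1, Item 2@1, Item 3@2, Item 4@7, Item 5@4, Item 6@2: d1:4  d2:5  d3:3  d4:5  d5:5  d6:3  d7:5 — peak 5 ≤ 5.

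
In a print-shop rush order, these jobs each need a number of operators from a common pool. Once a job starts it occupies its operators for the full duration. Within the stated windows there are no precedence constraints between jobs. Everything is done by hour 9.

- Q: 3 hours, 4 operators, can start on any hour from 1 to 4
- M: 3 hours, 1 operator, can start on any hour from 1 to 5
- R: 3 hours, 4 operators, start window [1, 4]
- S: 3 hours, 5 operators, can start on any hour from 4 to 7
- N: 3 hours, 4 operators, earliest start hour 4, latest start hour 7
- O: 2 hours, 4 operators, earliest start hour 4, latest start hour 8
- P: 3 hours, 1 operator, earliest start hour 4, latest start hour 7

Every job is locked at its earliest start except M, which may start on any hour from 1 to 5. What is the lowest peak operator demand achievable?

M@1: h1:9  h2:9  h3:9  h4:14  h5:14  h6:10  h7:0  h8:0  h9:0 → peak 14
M@2: h1:8  h2:9  h3:9  h4:15  h5:14  h6:10  h7:0  h8:0  h9:0 → peak 15
M@3: h1:8  h2:8  h3:9  h4:15  h5:15  h6:10  h7:0  h8:0  h9:0 → peak 15
M@4: h1:8  h2:8  h3:8  h4:15  h5:15  h6:11  h7:0  h8:0  h9:0 → peak 15
M@5: h1:8  h2:8  h3:8  h4:14  h5:15  h6:11  h7:1  h8:0  h9:0 → peak 15
Best is M@1, peak 14.

14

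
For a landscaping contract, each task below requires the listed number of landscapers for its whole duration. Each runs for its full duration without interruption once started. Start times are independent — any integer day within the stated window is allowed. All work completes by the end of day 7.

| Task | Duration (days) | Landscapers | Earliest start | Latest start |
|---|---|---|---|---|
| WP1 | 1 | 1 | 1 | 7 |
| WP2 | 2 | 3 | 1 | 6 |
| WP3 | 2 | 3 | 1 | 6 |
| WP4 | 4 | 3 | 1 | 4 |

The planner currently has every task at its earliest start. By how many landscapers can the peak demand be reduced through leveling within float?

Early-start peak: d1:10  d2:9  d3:3  d4:3  d5:0  d6:0  d7:0 ⇒ 10.
Leveled (WP1@1, WP2@1, WP3@2, WP4@3): d1:4  d2:6  d3:6  d4:3  d5:3  d6:3  d7:0 ⇒ 6.
Reduction 10 − 6 = 4.

4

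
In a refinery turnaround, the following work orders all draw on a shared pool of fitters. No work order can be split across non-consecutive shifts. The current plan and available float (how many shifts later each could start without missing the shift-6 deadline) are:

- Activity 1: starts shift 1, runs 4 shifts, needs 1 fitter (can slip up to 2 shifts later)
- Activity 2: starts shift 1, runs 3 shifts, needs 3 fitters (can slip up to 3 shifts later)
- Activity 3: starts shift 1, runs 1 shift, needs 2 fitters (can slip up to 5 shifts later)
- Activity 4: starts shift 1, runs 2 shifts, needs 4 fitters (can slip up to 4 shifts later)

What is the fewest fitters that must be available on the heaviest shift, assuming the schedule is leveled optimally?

Early-start (Activity 1@1, Activity 2@1, Activity 3@1, Activity 4@1) gives peak 10: s1:10  s2:8  s3:4  s4:1  s5:0  s6:0.
Shift Activity 3→4, Activity 4→5.
Schedule Activity 1@1, Activity 2@1, Activity 3@4, Activity 4@5: s1:4  s2:4  s3:4  s4:3  s5:4  s6:4 — peak 4.
Total fitter-shifts = 23 over 6 shifts ⇒ peak ≥ ⌈23/6⌉ = 4, so 4 is optimal.

4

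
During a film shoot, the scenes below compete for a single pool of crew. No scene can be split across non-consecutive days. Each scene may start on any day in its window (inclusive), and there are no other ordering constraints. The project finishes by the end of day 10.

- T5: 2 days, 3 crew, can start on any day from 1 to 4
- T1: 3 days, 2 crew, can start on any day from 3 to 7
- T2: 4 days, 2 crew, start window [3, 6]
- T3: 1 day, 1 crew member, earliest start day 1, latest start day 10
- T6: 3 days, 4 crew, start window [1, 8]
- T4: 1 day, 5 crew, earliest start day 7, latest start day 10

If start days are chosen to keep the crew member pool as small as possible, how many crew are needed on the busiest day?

5

Early-start (T5@1, T1@3, T2@3, T3@1, T6@1, T4@7) gives peak 8: d1:8  d2:7  d3:8  d4:4  d5:4  d6:2  d7:5  d8:0  d9:0  d10:0.
Shift T6→7, T4→10.
Schedule T5@1, T1@3, T2@3, T3@1, T6@7, T4@10: d1:4  d2:3  d3:4  d4:4  d5:4  d6:2  d7:4  d8:4  d9:4  d10:5 — peak 5.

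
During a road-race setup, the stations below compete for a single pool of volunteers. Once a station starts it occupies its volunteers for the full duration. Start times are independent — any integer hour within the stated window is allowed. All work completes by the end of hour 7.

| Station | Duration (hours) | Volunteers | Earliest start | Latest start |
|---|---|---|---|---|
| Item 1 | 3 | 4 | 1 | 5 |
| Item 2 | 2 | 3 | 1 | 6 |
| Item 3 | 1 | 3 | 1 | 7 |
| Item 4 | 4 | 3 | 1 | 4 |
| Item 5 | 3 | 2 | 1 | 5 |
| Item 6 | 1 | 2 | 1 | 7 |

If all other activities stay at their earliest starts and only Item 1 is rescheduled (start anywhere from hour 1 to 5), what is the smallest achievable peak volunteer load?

Item 1@1: h1:17  h2:12  h3:9  h4:3  h5:0  h6:0  h7:0 → peak 17
Item 1@2: h1:13  h2:12  h3:9  h4:7  h5:0  h6:0  h7:0 → peak 13
Item 1@3: h1:13  h2:8  h3:9  h4:7  h5:4  h6:0  h7:0 → peak 13
Item 1@4: h1:13  h2:8  h3:5  h4:7  h5:4  h6:4  h7:0 → peak 13
Item 1@5: h1:13  h2:8  h3:5  h4:3  h5:4  h6:4  h7:4 → peak 13
Best is Item 1@2, peak 13.

13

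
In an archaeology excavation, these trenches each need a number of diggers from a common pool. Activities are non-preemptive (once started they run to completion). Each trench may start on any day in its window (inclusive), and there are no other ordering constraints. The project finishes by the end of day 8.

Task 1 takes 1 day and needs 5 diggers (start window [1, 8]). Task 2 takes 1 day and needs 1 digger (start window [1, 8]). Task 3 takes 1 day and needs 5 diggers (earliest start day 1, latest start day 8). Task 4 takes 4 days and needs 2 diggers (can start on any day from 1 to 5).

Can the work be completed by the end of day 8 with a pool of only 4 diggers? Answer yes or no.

The minimum achievable peak is 5; 4 < 5, so no feasible schedule stays within the cap.

no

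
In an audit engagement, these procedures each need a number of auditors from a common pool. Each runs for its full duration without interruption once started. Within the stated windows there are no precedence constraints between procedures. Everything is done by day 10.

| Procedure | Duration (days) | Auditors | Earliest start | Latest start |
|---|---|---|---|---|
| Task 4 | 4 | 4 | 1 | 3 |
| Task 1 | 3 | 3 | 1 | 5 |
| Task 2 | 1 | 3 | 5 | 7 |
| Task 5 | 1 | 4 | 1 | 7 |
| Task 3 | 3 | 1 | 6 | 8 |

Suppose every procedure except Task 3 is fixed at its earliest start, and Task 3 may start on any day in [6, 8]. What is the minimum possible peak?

Task 3@6: d1:11  d2:7  d3:7  d4:4  d5:3  d6:1  d7:1  d8:1  d9:0  d10:0 → peak 11
Task 3@7: d1:11  d2:7  d3:7  d4:4  d5:3  d6:0  d7:1  d8:1  d9:1  d10:0 → peak 11
Task 3@8: d1:11  d2:7  d3:7  d4:4  d5:3  d6:0  d7:0  d8:1  d9:1  d10:1 → peak 11
Best is Task 3@6, peak 11.

11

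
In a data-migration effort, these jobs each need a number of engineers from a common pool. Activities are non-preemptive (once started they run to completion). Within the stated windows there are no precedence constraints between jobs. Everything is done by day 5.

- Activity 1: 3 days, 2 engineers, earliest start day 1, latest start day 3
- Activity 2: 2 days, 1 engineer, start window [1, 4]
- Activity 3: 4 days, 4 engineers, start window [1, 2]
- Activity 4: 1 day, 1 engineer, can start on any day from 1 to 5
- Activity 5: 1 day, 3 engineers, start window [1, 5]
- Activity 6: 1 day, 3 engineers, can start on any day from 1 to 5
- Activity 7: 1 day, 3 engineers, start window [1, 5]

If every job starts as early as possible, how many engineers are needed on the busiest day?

17

Early-start schedule: Activity 1@1, Activity 2@1, Activity 3@1, Activity 4@1, Activity 5@1, Activity 6@1, Activity 7@1.
Load per day: day 1: 17, day 2: 7, day 3: 6, day 4: 4, day 5: 0.
Peak is 17.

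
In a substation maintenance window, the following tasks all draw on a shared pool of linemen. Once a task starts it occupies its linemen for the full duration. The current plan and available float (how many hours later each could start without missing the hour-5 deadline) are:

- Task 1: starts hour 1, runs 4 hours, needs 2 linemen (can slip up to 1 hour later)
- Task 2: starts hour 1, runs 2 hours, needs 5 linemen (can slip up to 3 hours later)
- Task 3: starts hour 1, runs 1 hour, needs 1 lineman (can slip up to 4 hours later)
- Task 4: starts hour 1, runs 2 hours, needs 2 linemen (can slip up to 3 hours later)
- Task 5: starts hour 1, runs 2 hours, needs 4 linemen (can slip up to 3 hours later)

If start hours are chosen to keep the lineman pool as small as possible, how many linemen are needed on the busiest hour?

Early-start (Task 1@1, Task 2@1, Task 3@1, Task 4@1, Task 5@1) gives peak 14: h1:14  h2:13  h3:2  h4:2  h5:0.
Shift Task 4→3, Task 5→3.
Schedule Task 1@1, Task 2@1, Task 3@1, Task 4@3, Task 5@3: h1:8  h2:7  h3:8  h4:8  h5:0 — peak 8.

8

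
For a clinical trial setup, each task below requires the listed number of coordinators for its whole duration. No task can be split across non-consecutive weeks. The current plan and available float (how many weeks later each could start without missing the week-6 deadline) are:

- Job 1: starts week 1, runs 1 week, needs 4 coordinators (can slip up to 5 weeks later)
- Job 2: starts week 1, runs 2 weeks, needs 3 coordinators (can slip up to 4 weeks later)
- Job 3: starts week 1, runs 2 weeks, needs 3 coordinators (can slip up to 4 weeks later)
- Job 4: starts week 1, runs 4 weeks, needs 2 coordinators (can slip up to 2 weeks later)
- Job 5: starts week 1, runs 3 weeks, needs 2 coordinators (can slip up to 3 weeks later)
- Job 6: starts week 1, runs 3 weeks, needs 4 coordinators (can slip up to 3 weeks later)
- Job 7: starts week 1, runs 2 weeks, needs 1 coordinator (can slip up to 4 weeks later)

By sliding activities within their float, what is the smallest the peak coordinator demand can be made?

8

Early-start (Job 1@1, Job 2@1, Job 3@1, Job 4@1, Job 5@1, Job 6@1, Job 7@1) gives peak 19: w1:19  w2:15  w3:8  w4:2  w5:0  w6:0.
Shift Job 3→2, Job 4→3, Job 5→2, Job 6→4, Job 7→5.
Schedule Job 1@1, Job 2@1, Job 3@2, Job 4@3, Job 5@2, Job 6@4, Job 7@5: w1:7  w2:8  w3:7  w4:8  w5:7  w6:7 — peak 8.
Total coordinator-weeks = 44 over 6 weeks ⇒ peak ≥ ⌈44/6⌉ = 8, so 8 is optimal.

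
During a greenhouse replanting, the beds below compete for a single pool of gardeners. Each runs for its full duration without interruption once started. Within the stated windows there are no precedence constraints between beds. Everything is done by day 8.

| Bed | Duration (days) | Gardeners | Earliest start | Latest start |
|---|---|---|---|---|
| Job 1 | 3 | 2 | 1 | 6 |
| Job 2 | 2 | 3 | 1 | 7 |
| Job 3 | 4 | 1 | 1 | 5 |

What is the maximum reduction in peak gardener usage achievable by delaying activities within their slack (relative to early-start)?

3

Early-start peak: d1:6  d2:6  d3:3  d4:1  d5:0  d6:0  d7:0  d8:0 ⇒ 6.
Leveled (Job 1@1, Job 2@5, Job 3@1): d1:3  d2:3  d3:3  d4:1  d5:3  d6:3  d7:0  d8:0 ⇒ 3.
Reduction 6 − 3 = 3.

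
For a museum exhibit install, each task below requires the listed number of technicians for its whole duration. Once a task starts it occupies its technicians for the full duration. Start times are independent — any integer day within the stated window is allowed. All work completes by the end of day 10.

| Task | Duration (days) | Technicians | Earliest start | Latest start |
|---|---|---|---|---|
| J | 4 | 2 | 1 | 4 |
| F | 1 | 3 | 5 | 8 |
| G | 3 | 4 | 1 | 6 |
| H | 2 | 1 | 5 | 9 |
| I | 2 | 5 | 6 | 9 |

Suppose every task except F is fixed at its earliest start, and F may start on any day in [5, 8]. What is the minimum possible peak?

F@5: d1:6  d2:6  d3:6  d4:2  d5:4  d6:6  d7:5  d8:0  d9:0  d10:0 → peak 6
F@6: d1:6  d2:6  d3:6  d4:2  d5:1  d6:9  d7:5  d8:0  d9:0  d10:0 → peak 9
F@7: d1:6  d2:6  d3:6  d4:2  d5:1  d6:6  d7:8  d8:0  d9:0  d10:0 → peak 8
F@8: d1:6  d2:6  d3:6  d4:2  d5:1  d6:6  d7:5  d8:3  d9:0  d10:0 → peak 6
Best is F@5, peak 6.

6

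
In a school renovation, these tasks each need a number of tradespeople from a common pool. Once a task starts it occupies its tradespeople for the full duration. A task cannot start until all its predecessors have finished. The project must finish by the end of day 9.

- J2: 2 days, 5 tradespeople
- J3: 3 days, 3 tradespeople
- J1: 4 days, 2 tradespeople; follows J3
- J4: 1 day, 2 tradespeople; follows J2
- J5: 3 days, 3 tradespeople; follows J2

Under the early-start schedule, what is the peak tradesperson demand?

8

Early-start schedule: J2@1, J3@1, J1@4, J4@3, J5@3.
Load per day: day 1: 8, day 2: 8, day 3: 8, day 4: 5, day 5: 5, day 6: 2, day 7: 2, day 8: 0, day 9: 0.
Peak is 8.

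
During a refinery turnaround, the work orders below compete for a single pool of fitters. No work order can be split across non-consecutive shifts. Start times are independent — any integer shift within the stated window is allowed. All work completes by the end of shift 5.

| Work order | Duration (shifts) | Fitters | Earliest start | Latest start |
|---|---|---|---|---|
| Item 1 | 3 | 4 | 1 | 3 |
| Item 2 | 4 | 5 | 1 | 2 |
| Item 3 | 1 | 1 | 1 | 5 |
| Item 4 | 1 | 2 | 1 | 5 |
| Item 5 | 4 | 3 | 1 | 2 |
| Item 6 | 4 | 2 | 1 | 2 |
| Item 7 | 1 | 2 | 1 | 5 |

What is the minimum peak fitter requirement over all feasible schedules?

14

Early-start (Item 1@1, Item 2@1, Item 3@1, Item 4@1, Item 5@1, Item 6@1, Item 7@1) gives peak 19: s1:19  s2:14  s3:14  s4:10  s5:0.
Shift Item 5→2, Item 7→4.
Schedule Item 1@1, Item 2@1, Item 3@1, Item 4@1, Item 5@2, Item 6@1, Item 7@4: s1:14  s2:14  s3:14  s4:12  s5:3 — peak 14.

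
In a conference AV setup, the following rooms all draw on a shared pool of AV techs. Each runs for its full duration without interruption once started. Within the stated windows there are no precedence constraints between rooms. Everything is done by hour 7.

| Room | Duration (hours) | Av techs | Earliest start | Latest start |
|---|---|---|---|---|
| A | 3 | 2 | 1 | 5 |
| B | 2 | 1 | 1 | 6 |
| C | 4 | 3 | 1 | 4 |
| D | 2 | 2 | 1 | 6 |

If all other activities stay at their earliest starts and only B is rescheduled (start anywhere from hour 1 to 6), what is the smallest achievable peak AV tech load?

B@1: h1:8  h2:8  h3:5  h4:3  h5:0  h6:0  h7:0 → peak 8
B@2: h1:7  h2:8  h3:6  h4:3  h5:0  h6:0  h7:0 → peak 8
B@3: h1:7  h2:7  h3:6  h4:4  h5:0  h6:0  h7:0 → peak 7
B@4: h1:7  h2:7  h3:5  h4:4  h5:1  h6:0  h7:0 → peak 7
B@5: h1:7  h2:7  h3:5  h4:3  h5:1  h6:1  h7:0 → peak 7
B@6: h1:7  h2:7  h3:5  h4:3  h5:0  h6:1  h7:1 → peak 7
Best is B@3, peak 7.

7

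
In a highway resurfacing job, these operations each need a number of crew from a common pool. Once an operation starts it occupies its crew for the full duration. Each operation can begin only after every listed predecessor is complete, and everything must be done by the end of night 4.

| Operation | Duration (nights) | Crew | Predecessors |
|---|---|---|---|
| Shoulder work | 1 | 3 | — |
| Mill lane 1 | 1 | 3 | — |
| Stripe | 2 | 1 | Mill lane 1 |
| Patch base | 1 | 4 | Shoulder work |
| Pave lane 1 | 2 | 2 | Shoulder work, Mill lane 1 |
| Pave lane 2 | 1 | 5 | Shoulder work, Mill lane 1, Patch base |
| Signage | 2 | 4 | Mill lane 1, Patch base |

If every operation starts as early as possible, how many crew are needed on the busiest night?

12

Early-start schedule: Shoulder work@1, Mill lane 1@1, Stripe@2, Patch base@2, Pave lane 1@2, Pave lane 2@3, Signage@3.
Load per night: night 1: 6, night 2: 7, night 3: 12, night 4: 4.
Peak is 12.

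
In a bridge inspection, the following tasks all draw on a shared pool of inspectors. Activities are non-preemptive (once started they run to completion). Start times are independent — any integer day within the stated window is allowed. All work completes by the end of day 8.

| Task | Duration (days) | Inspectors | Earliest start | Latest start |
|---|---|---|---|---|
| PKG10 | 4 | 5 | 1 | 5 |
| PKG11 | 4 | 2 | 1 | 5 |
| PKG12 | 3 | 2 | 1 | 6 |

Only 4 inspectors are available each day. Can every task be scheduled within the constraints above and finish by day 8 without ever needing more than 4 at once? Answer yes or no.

no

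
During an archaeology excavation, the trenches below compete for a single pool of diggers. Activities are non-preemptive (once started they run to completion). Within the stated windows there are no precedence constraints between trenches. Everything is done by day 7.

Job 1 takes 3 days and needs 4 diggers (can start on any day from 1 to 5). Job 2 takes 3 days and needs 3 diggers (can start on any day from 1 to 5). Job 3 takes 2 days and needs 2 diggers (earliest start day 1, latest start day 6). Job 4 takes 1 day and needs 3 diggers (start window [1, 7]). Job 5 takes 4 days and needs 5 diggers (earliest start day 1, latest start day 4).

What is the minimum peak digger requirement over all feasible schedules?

8

Early-start (Job 1@1, Job 2@1, Job 3@1, Job 4@1, Job 5@1) gives peak 17: d1:17  d2:14  d3:12  d4:5  d5:0  d6:0  d7:0.
Shift Job 3→4, Job 4→6, Job 5→4.
Schedule Job 1@1, Job 2@1, Job 3@4, Job 4@6, Job 5@4: d1:7  d2:7  d3:7  d4:7  d5:7  d6:8  d7:5 — peak 8.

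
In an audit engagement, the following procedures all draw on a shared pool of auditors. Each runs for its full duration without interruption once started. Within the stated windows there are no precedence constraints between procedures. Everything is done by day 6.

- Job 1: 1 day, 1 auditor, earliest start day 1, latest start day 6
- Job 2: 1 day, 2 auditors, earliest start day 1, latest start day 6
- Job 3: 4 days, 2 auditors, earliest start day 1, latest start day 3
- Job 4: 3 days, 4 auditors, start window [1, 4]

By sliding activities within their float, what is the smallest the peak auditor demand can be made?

Early-start (Job 1@1, Job 2@1, Job 3@1, Job 4@1) gives peak 9: d1:9  d2:6  d3:6  d4:2  d5:0  d6:0.
Shift Job 4→2.
Schedule Job 1@1, Job 2@1, Job 3@1, Job 4@2: d1:5  d2:6  d3:6  d4:6  d5:0  d6:0 — peak 6.

6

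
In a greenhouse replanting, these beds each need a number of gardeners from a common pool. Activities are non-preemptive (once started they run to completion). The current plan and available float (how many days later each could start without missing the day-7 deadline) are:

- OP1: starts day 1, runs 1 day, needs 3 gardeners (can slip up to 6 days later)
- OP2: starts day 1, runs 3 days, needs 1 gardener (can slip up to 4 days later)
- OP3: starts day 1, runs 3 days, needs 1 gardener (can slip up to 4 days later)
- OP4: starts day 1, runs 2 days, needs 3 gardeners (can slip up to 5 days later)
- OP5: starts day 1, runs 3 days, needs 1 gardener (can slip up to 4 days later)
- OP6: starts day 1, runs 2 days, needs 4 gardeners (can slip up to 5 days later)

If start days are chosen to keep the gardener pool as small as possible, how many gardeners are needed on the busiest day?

Early-start (OP1@1, OP2@1, OP3@1, OP4@1, OP5@1, OP6@1) gives peak 13: d1:13  d2:10  d3:3  d4:0  d5:0  d6:0  d7:0.
Shift OP4→2, OP5→4, OP6→4.
Schedule OP1@1, OP2@1, OP3@1, OP4@2, OP5@4, OP6@4: d1:5  d2:5  d3:5  d4:5  d5:5  d6:1  d7:0 — peak 5.

5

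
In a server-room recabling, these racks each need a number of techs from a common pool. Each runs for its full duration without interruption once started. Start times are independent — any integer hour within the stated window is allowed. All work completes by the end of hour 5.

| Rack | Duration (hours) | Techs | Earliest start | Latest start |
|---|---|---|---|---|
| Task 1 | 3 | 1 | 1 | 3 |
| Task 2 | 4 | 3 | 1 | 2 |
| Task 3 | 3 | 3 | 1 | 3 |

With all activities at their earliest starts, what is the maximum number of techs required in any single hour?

7

Early-start schedule: Task 1@1, Task 2@1, Task 3@1.
Load per hour: hour 1: 7, hour 2: 7, hour 3: 7, hour 4: 3, hour 5: 0.
Peak is 7.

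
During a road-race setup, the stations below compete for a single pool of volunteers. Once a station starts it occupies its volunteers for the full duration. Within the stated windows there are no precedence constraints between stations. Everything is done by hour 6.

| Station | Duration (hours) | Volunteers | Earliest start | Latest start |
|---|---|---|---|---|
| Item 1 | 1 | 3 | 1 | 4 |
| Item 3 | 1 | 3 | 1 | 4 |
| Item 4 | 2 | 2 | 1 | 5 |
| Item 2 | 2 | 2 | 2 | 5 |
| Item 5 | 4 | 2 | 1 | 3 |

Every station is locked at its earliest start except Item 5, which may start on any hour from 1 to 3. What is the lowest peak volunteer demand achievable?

8

Item 5@1: h1:10  h2:6  h3:4  h4:2  h5:0  h6:0 → peak 10
Item 5@2: h1:8  h2:6  h3:4  h4:2  h5:2  h6:0 → peak 8
Item 5@3: h1:8  h2:4  h3:4  h4:2  h5:2  h6:2 → peak 8
Best is Item 5@2, peak 8.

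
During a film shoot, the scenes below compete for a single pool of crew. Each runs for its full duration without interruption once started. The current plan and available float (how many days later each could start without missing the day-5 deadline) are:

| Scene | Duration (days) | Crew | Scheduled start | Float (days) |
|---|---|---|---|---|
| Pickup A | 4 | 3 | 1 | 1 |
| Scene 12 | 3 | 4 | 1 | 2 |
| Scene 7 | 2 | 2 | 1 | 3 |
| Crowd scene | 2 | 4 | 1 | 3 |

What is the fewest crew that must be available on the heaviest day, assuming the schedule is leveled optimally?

9

Early-start (Pickup A@1, Scene 12@1, Scene 7@1, Crowd scene@1) gives peak 13: d1:13  d2:13  d3:7  d4:3  d5:0.
Shift Crowd scene→4.
Schedule Pickup A@1, Scene 12@1, Scene 7@1, Crowd scene@4: d1:9  d2:9  d3:7  d4:7  d5:4 — peak 9.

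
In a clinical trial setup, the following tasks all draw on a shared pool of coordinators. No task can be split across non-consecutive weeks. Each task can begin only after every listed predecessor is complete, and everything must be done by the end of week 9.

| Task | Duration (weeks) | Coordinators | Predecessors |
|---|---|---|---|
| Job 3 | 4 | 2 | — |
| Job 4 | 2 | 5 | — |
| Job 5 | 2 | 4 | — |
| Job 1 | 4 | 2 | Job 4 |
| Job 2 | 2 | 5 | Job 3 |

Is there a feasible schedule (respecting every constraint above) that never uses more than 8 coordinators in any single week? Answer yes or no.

yes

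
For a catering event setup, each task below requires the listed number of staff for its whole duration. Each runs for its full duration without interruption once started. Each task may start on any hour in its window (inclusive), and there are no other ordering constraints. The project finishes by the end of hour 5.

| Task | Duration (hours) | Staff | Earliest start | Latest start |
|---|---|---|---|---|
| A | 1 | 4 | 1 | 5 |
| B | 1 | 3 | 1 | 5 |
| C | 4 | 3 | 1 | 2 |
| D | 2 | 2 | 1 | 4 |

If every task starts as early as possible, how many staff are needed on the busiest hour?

Early-start schedule: A@1, B@1, C@1, D@1.
Load per hour: hour 1: 12, hour 2: 5, hour 3: 3, hour 4: 3, hour 5: 0.
Peak is 12.

12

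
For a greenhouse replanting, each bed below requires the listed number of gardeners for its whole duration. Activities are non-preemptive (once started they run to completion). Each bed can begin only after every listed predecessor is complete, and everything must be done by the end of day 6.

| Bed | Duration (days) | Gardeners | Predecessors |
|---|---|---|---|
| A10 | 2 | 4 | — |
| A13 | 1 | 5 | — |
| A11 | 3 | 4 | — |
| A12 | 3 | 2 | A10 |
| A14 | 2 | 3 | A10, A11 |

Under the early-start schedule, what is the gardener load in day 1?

13

At early start, day 1 has: A10, A13, A11.
Demand: 4 + 5 + 4 = 13.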